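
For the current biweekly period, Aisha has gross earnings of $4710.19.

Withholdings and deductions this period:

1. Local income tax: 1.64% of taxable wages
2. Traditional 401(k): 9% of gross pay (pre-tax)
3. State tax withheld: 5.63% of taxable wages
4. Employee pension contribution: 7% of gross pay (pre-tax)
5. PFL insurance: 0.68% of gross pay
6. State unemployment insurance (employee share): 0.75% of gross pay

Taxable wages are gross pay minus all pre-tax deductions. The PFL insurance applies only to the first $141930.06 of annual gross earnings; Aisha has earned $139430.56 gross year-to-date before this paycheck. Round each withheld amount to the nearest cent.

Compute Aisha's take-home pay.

$3616.59

Traditional 401(k): $4710.19 × 0.09 = $423.92
Employee pension contribution: $4710.19 × 0.07 = $329.71
Pre-tax total = $423.92 + $329.71 = $753.63
Taxable wages = $4710.19 − $753.63 = $3956.56
State tax withheld: $3956.56 × 0.0563 = $222.75
Local income tax: $3956.56 × 0.0164 = $64.89
State unemployment insurance (employee share): $4710.19 × 0.0075 = $35.33
PFL insurance: only $141930.06 − $139430.56 = $2499.50 of this check is subject → $2499.50 × 0.0068 = $17.00
Total deductions = $423.92 + $329.71 + $222.75 + $64.89 + $35.33 + $17.00 = $1093.60
Net pay = $4710.19 − $1093.60 = $3616.59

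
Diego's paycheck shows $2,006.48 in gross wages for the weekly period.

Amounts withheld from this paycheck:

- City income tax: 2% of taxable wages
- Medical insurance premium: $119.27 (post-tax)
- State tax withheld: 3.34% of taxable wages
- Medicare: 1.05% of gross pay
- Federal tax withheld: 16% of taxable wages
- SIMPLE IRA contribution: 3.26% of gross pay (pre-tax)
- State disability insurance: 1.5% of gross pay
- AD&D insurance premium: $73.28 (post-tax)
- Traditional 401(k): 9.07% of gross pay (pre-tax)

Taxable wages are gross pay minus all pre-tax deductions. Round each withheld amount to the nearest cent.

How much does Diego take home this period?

$1,139.98

Traditional 401(k): $2,006.48 × 0.0907 = $181.99
SIMPLE IRA contribution: $2,006.48 × 0.0326 = $65.41
Pre-tax total = $181.99 + $65.41 = $247.40
Taxable wages = $2,006.48 − $247.40 = $1,759.08
Federal tax withheld: $1,759.08 × 0.16 = $281.45
State tax withheld: $1,759.08 × 0.0334 = $58.75
City income tax: $1,759.08 × 0.02 = $35.18
State disability insurance: $2,006.48 × 0.015 = $30.10
Medicare: $2,006.48 × 0.0105 = $21.07
Medical insurance premium: $119.27
AD&D insurance premium: $73.28
Total deductions = $181.99 + $65.41 + $281.45 + $58.75 + $35.18 + $30.10 + $21.07 + $119.27 + $73.28 = $866.50
Net pay = $2,006.48 − $866.50 = $1,139.98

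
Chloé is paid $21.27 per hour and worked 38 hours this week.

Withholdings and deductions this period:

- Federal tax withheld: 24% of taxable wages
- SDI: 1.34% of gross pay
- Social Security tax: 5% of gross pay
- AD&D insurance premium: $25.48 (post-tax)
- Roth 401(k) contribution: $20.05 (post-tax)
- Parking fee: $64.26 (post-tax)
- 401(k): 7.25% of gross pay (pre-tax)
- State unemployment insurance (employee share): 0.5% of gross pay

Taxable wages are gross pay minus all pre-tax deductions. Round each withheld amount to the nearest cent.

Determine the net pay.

$404.67

Gross pay: 38 × $21.27 = $808.26
401(k): $808.26 × 0.0725 = $58.60
Taxable wages = $808.26 − $58.60 = $749.66
Federal tax withheld: $749.66 × 0.24 = $179.92
State unemployment insurance (employee share): $808.26 × 0.005 = $4.04
SDI: $808.26 × 0.0134 = $10.83
Social Security tax: $808.26 × 0.05 = $40.41
AD&D insurance premium: $25.48
Roth 401(k) contribution: $20.05
Parking fee: $64.26
Total deductions = $58.60 + $179.92 + $4.04 + $10.83 + $40.41 + $25.48 + $20.05 + $64.26 = $403.59
Net pay = $808.26 − $403.59 = $404.67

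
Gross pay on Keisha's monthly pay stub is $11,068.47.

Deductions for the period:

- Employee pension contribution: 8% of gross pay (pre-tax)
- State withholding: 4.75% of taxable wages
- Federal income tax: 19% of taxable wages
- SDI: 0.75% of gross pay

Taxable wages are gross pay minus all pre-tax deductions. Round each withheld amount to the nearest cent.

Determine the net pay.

$7,681.52

Employee pension contribution: $11,068.47 × 0.08 = $885.48
Taxable wages = $11,068.47 − $885.48 = $10,182.99
State withholding: $10,182.99 × 0.0475 = $483.69
Federal income tax: $10,182.99 × 0.19 = $1,934.77
SDI: $11,068.47 × 0.0075 = $83.01
Total deductions = $885.48 + $483.69 + $1,934.77 + $83.01 = $3,386.95
Net pay = $11,068.47 − $3,386.95 = $7,681.52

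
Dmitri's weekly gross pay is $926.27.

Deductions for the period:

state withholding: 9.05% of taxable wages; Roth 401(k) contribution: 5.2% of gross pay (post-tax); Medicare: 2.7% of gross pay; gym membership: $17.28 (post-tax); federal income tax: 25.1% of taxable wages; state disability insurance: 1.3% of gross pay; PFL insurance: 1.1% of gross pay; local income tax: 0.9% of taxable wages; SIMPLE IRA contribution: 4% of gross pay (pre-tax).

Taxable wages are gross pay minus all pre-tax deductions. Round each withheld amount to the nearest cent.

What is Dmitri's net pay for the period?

$464.87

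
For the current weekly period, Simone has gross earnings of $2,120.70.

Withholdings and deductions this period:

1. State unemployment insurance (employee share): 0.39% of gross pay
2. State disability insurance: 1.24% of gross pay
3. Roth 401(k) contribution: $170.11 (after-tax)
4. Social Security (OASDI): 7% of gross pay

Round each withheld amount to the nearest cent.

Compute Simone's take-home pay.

$1,767.57

State unemployment insurance (employee share): $2,120.70 × 0.0039 = $8.27
State disability insurance: $2,120.70 × 0.0124 = $26.30
Social Security (OASDI): $2,120.70 × 0.07 = $148.45
Roth 401(k) contribution: $170.11
Total deductions = $8.27 + $26.30 + $148.45 + $170.11 = $353.13
Net pay = $2,120.70 − $353.13 = $1,767.57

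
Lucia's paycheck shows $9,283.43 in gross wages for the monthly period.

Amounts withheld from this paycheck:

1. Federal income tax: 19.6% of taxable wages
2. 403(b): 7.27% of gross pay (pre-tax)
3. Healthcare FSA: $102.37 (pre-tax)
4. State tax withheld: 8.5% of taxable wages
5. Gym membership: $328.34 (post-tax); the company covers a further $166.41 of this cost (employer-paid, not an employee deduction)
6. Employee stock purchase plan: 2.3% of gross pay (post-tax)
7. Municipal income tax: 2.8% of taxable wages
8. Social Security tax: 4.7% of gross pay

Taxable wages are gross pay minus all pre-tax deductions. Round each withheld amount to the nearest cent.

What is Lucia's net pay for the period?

Healthcare FSA: $102.37
403(b): $9,283.43 × 0.0727 = $674.91
Pre-tax total = $102.37 + $674.91 = $777.28
Taxable wages = $9,283.43 − $777.28 = $8,506.15
Municipal income tax: $8,506.15 × 0.028 = $238.17
Federal income tax: $8,506.15 × 0.196 = $1,667.21
State tax withheld: $8,506.15 × 0.085 = $723.02
Social Security tax: $9,283.43 × 0.047 = $436.32
Employee stock purchase plan: $9,283.43 × 0.023 = $213.52
Gym membership: $328.34
(Employer's $166.41 toward gym membership is not withheld from the employee.)
Total deductions = $102.37 + $674.91 + $238.17 + $1,667.21 + $723.02 + $436.32 + $213.52 + $328.34 = $4,383.86
Net pay = $9,283.43 − $4,383.86 = $4,899.57

$4,899.57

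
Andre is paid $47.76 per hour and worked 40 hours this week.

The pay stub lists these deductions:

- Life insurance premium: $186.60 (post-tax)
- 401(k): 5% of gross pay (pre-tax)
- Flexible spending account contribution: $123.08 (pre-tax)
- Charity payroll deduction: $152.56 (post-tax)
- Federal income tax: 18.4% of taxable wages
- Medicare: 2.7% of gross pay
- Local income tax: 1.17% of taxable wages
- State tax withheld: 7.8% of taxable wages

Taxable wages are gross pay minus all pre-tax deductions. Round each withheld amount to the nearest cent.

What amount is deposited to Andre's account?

Gross pay: 40 × $47.76 = $1910.40
Flexible spending account contribution: $123.08
401(k): $1910.40 × 0.05 = $95.52
Pre-tax total = $123.08 + $95.52 = $218.60
Taxable wages = $1910.40 − $218.60 = $1691.80
Federal income tax: $1691.80 × 0.184 = $311.29
Local income tax: $1691.80 × 0.0117 = $19.79
State tax withheld: $1691.80 × 0.078 = $131.96
Medicare: $1910.40 × 0.027 = $51.58
Life insurance premium: $186.60
Charity payroll deduction: $152.56
Total deductions = $123.08 + $95.52 + $311.29 + $19.79 + $131.96 + $51.58 + $186.60 + $152.56 = $1072.38
Net pay = $1910.40 − $1072.38 = $838.02

$838.02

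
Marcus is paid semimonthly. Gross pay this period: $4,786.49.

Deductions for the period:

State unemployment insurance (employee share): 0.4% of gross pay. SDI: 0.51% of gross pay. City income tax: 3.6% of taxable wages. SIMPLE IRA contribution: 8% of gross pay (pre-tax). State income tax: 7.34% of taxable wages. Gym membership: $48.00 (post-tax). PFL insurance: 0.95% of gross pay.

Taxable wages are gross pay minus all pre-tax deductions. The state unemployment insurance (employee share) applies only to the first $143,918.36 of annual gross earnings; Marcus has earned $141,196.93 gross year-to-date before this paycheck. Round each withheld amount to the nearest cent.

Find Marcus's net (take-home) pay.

$3,793.05

SIMPLE IRA contribution: $4,786.49 × 0.08 = $382.92
Taxable wages = $4,786.49 − $382.92 = $4,403.57
State income tax: $4,403.57 × 0.0734 = $323.22
City income tax: $4,403.57 × 0.036 = $158.53
SDI: $4,786.49 × 0.0051 = $24.41
PFL insurance: $4,786.49 × 0.0095 = $45.47
State unemployment insurance (employee share): only $143,918.36 − $141,196.93 = $2,721.43 of this check is subject → $2,721.43 × 0.004 = $10.89
Gym membership: $48.00
Total deductions = $382.92 + $323.22 + $158.53 + $24.41 + $45.47 + $10.89 + $48.00 = $993.44
Net pay = $4,786.49 − $993.44 = $3,793.05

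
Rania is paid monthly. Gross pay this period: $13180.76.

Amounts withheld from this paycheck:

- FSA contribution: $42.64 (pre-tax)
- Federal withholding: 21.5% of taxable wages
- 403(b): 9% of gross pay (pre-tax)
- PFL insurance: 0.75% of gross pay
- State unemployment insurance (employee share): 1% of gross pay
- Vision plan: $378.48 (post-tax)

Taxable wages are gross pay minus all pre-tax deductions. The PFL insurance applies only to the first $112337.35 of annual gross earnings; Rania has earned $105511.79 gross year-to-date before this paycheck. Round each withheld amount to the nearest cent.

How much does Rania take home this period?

FSA contribution: $42.64
403(b): $13180.76 × 0.09 = $1186.27
Pre-tax total = $42.64 + $1186.27 = $1228.91
Taxable wages = $13180.76 − $1228.91 = $11951.85
Federal withholding: $11951.85 × 0.215 = $2569.65
PFL insurance: only $112337.35 − $105511.79 = $6825.56 of this check is subject → $6825.56 × 0.0075 = $51.19
State unemployment insurance (employee share): $13180.76 × 0.01 = $131.81
Vision plan: $378.48
Total deductions = $42.64 + $1186.27 + $2569.65 + $51.19 + $131.81 + $378.48 = $4360.04
Net pay = $13180.76 − $4360.04 = $8820.72

$8820.72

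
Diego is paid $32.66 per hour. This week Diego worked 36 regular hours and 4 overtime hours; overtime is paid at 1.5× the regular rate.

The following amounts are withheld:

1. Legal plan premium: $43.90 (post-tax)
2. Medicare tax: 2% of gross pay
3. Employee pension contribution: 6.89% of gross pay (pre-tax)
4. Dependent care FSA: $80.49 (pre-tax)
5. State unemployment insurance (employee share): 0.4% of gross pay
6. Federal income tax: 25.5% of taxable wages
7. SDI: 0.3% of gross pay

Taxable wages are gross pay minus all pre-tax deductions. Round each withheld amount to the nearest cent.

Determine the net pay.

$810.62

Regular pay: 36 × $32.66 = $1,175.76
Overtime pay: 4 × $32.66 × 1.5 = $195.96
Gross pay = $1,175.76 + $195.96 = $1,371.72
Employee pension contribution: $1,371.72 × 0.0689 = $94.51
Dependent care FSA: $80.49
Pre-tax total = $94.51 + $80.49 = $175.00
Taxable wages = $1,371.72 − $175.00 = $1,196.72
Federal income tax: $1,196.72 × 0.255 = $305.16
SDI: $1,371.72 × 0.003 = $4.12
State unemployment insurance (employee share): $1,371.72 × 0.004 = $5.49
Medicare tax: $1,371.72 × 0.02 = $27.43
Legal plan premium: $43.90
Total deductions = $94.51 + $80.49 + $305.16 + $4.12 + $5.49 + $27.43 + $43.90 = $561.10
Net pay = $1,371.72 − $561.10 = $810.62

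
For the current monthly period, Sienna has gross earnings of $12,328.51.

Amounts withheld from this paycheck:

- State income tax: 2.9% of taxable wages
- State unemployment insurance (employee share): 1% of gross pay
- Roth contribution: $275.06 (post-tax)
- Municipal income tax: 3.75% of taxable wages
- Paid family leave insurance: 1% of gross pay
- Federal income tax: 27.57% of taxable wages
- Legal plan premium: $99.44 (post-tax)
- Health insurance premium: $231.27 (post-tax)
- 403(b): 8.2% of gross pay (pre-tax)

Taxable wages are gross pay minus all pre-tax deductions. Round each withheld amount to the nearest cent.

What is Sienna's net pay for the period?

403(b): $12,328.51 × 0.082 = $1,010.94
Taxable wages = $12,328.51 − $1,010.94 = $11,317.57
Municipal income tax: $11,317.57 × 0.0375 = $424.41
State income tax: $11,317.57 × 0.029 = $328.21
Federal income tax: $11,317.57 × 0.2757 = $3,120.25
State unemployment insurance (employee share): $12,328.51 × 0.01 = $123.29
Paid family leave insurance: $12,328.51 × 0.01 = $123.29
Roth contribution: $275.06
Legal plan premium: $99.44
Health insurance premium: $231.27
Total deductions = $1,010.94 + $424.41 + $328.21 + $3,120.25 + $123.29 + $123.29 + $275.06 + $99.44 + $231.27 = $5,736.16
Net pay = $12,328.51 − $5,736.16 = $6,592.35

$6,592.35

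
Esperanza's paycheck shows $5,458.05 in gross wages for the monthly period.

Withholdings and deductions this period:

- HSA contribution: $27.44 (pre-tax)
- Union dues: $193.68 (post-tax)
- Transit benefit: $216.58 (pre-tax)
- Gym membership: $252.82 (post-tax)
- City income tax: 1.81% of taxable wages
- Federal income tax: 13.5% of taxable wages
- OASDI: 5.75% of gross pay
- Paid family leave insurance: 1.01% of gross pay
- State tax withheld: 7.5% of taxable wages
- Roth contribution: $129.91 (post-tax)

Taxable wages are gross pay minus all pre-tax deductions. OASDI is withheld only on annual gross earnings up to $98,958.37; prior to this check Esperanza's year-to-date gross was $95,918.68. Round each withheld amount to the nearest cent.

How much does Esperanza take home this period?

$3,218.40

HSA contribution: $27.44
Transit benefit: $216.58
Pre-tax total = $27.44 + $216.58 = $244.02
Taxable wages = $5,458.05 − $244.02 = $5,214.03
State tax withheld: $5,214.03 × 0.075 = $391.05
City income tax: $5,214.03 × 0.0181 = $94.37
Federal income tax: $5,214.03 × 0.135 = $703.89
OASDI: only $98,958.37 − $95,918.68 = $3,039.69 of this check is subject → $3,039.69 × 0.0575 = $174.78
Paid family leave insurance: $5,458.05 × 0.0101 = $55.13
Union dues: $193.68
Roth contribution: $129.91
Gym membership: $252.82
Total deductions = $27.44 + $216.58 + $391.05 + $94.37 + $703.89 + $174.78 + $55.13 + $193.68 + $129.91 + $252.82 = $2,239.65
Net pay = $5,458.05 − $2,239.65 = $3,218.40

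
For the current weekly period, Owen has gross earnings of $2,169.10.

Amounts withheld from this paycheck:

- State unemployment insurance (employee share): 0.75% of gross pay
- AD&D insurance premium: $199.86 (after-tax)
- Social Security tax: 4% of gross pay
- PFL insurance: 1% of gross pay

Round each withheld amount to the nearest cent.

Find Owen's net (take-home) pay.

$1,844.52

Social Security tax: $2,169.10 × 0.04 = $86.76
PFL insurance: $2,169.10 × 0.01 = $21.69
State unemployment insurance (employee share): $2,169.10 × 0.0075 = $16.27
AD&D insurance premium: $199.86
Total deductions = $86.76 + $21.69 + $16.27 + $199.86 = $324.58
Net pay = $2,169.10 − $324.58 = $1,844.52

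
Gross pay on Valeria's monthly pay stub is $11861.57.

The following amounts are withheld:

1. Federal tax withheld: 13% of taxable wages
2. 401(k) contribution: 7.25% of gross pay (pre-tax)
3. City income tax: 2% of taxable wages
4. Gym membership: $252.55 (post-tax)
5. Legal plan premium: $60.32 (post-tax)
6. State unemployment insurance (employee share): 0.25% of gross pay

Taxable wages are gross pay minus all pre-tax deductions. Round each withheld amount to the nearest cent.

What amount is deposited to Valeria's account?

401(k) contribution: $11861.57 × 0.0725 = $859.96
Taxable wages = $11861.57 − $859.96 = $11001.61
City income tax: $11001.61 × 0.02 = $220.03
Federal tax withheld: $11001.61 × 0.13 = $1430.21
State unemployment insurance (employee share): $11861.57 × 0.0025 = $29.65
Legal plan premium: $60.32
Gym membership: $252.55
Total deductions = $859.96 + $220.03 + $1430.21 + $29.65 + $60.32 + $252.55 = $2852.72
Net pay = $11861.57 − $2852.72 = $9008.85

$9008.85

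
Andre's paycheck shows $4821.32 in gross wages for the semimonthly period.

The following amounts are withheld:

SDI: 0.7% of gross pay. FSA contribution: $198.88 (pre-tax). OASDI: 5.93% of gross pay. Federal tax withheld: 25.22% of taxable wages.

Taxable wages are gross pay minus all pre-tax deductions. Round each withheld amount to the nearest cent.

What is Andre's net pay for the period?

$3137.01

FSA contribution: $198.88
Taxable wages = $4821.32 − $198.88 = $4622.44
Federal tax withheld: $4622.44 × 0.2522 = $1165.78
OASDI: $4821.32 × 0.0593 = $285.90
SDI: $4821.32 × 0.007 = $33.75
Total deductions = $198.88 + $1165.78 + $285.90 + $33.75 = $1684.31
Net pay = $4821.32 − $1684.31 = $3137.01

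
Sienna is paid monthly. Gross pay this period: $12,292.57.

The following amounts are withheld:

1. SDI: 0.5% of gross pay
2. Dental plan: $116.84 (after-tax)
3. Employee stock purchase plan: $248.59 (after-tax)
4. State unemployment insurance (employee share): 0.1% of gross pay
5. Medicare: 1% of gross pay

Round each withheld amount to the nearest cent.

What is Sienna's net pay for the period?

$11,730.46

Medicare: $12,292.57 × 0.01 = $122.93
SDI: $12,292.57 × 0.005 = $61.46
State unemployment insurance (employee share): $12,292.57 × 0.001 = $12.29
Dental plan: $116.84
Employee stock purchase plan: $248.59
Total deductions = $122.93 + $61.46 + $12.29 + $116.84 + $248.59 = $562.11
Net pay = $12,292.57 − $562.11 = $11,730.46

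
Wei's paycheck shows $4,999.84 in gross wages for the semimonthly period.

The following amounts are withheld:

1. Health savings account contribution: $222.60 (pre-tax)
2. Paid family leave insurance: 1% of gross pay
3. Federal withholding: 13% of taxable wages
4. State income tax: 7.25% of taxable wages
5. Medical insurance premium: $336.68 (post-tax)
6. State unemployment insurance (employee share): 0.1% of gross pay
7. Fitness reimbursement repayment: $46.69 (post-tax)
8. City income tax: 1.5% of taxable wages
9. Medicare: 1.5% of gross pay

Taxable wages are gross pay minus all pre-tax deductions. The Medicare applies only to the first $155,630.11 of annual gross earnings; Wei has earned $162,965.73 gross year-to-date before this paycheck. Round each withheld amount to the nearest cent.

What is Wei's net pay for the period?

Health savings account contribution: $222.60
Taxable wages = $4,999.84 − $222.60 = $4,777.24
City income tax: $4,777.24 × 0.015 = $71.66
Federal withholding: $4,777.24 × 0.13 = $621.04
State income tax: $4,777.24 × 0.0725 = $346.35
State unemployment insurance (employee share): $4,999.84 × 0.001 = $5.00
Medicare: annual cap $155,630.11 already reached (YTD $162,965.73), so $0.00
Paid family leave insurance: $4,999.84 × 0.01 = $50.00
Medical insurance premium: $336.68
Fitness reimbursement repayment: $46.69
Total deductions = $222.60 + $71.66 + $621.04 + $346.35 + $5.00 + $0.00 + $50.00 + $336.68 + $46.69 = $1,700.02
Net pay = $4,999.84 − $1,700.02 = $3,299.82

$3,299.82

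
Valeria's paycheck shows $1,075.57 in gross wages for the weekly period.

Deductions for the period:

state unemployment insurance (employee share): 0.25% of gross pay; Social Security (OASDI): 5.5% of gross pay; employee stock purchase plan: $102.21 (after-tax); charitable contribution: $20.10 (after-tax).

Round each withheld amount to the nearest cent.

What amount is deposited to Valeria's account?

$891.41

Social Security (OASDI): $1,075.57 × 0.055 = $59.16
State unemployment insurance (employee share): $1,075.57 × 0.0025 = $2.69
Employee stock purchase plan: $102.21
Charitable contribution: $20.10
Total deductions = $59.16 + $2.69 + $102.21 + $20.10 = $184.16
Net pay = $1,075.57 − $184.16 = $891.41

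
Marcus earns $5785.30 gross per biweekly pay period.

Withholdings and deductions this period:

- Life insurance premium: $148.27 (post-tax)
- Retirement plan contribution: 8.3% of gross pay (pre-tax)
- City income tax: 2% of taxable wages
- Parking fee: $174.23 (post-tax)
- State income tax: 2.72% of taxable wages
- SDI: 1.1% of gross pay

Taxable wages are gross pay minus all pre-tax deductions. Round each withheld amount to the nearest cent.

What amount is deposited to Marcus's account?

$4668.58

Retirement plan contribution: $5785.30 × 0.083 = $480.18
Taxable wages = $5785.30 − $480.18 = $5305.12
City income tax: $5305.12 × 0.02 = $106.10
State income tax: $5305.12 × 0.0272 = $144.30
SDI: $5785.30 × 0.011 = $63.64
Life insurance premium: $148.27
Parking fee: $174.23
Total deductions = $480.18 + $106.10 + $144.30 + $63.64 + $148.27 + $174.23 = $1116.72
Net pay = $5785.30 − $1116.72 = $4668.58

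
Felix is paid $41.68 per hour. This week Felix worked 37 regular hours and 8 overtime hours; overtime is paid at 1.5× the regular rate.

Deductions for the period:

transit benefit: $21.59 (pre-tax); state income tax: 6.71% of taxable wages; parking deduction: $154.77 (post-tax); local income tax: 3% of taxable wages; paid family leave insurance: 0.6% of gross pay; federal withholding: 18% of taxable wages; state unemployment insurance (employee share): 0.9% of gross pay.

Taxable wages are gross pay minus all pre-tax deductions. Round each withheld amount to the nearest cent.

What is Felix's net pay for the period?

Regular pay: 37 × $41.68 = $1,542.16
Overtime pay: 8 × $41.68 × 1.5 = $500.16
Gross pay = $1,542.16 + $500.16 = $2,042.32
Transit benefit: $21.59
Taxable wages = $2,042.32 − $21.59 = $2,020.73
Federal withholding: $2,020.73 × 0.18 = $363.73
State income tax: $2,020.73 × 0.0671 = $135.59
Local income tax: $2,020.73 × 0.03 = $60.62
State unemployment insurance (employee share): $2,042.32 × 0.009 = $18.38
Paid family leave insurance: $2,042.32 × 0.006 = $12.25
Parking deduction: $154.77
Total deductions = $21.59 + $363.73 + $135.59 + $60.62 + $18.38 + $12.25 + $154.77 = $766.93
Net pay = $2,042.32 − $766.93 = $1,275.39

$1,275.39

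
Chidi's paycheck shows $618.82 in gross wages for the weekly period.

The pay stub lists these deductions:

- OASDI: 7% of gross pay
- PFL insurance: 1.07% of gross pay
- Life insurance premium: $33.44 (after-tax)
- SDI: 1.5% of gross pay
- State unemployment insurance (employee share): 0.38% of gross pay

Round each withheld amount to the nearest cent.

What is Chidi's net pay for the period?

$523.81

OASDI: $618.82 × 0.07 = $43.32
PFL insurance: $618.82 × 0.0107 = $6.62
State unemployment insurance (employee share): $618.82 × 0.0038 = $2.35
SDI: $618.82 × 0.015 = $9.28
Life insurance premium: $33.44
Total deductions = $43.32 + $6.62 + $2.35 + $9.28 + $33.44 = $95.01
Net pay = $618.82 − $95.01 = $523.81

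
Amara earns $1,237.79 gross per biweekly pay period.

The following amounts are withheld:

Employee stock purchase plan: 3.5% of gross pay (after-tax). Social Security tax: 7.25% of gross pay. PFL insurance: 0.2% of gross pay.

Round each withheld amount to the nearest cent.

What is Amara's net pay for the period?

$1,102.25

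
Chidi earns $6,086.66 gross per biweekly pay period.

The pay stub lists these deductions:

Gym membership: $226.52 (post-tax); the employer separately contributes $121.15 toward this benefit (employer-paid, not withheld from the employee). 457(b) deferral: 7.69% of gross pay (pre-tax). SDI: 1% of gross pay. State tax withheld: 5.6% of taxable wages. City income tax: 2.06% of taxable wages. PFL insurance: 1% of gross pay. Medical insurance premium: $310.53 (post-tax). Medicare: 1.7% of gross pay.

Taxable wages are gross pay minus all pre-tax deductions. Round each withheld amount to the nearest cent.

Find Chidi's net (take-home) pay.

$4,425.96

457(b) deferral: $6,086.66 × 0.0769 = $468.06
Taxable wages = $6,086.66 − $468.06 = $5,618.60
City income tax: $5,618.60 × 0.0206 = $115.74
State tax withheld: $5,618.60 × 0.056 = $314.64
SDI: $6,086.66 × 0.01 = $60.87
Medicare: $6,086.66 × 0.017 = $103.47
PFL insurance: $6,086.66 × 0.01 = $60.87
Medical insurance premium: $310.53
Gym membership: $226.52
(Employer's $121.15 toward gym membership is not withheld from the employee.)
Total deductions = $468.06 + $115.74 + $314.64 + $60.87 + $103.47 + $60.87 + $310.53 + $226.52 = $1,660.70
Net pay = $6,086.66 − $1,660.70 = $4,425.96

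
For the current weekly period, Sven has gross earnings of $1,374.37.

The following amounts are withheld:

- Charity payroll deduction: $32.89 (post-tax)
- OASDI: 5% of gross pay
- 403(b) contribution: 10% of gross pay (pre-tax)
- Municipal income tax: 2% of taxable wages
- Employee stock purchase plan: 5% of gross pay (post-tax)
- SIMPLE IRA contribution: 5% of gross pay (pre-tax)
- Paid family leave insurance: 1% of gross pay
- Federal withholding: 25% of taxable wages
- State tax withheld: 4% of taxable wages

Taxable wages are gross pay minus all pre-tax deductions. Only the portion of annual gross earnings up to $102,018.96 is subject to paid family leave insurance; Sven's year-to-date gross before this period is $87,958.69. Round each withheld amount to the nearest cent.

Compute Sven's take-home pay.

403(b) contribution: $1,374.37 × 0.1 = $137.44
SIMPLE IRA contribution: $1,374.37 × 0.05 = $68.72
Pre-tax total = $137.44 + $68.72 = $206.16
Taxable wages = $1,374.37 − $206.16 = $1,168.21
Federal withholding: $1,168.21 × 0.25 = $292.05
State tax withheld: $1,168.21 × 0.04 = $46.73
Municipal income tax: $1,168.21 × 0.02 = $23.36
OASDI: $1,374.37 × 0.05 = $68.72
Paid family leave insurance: cap not yet reached, full $1,374.37 is subject → $1,374.37 × 0.01 = $13.74
Employee stock purchase plan: $1,374.37 × 0.05 = $68.72
Charity payroll deduction: $32.89
Total deductions = $137.44 + $68.72 + $292.05 + $46.73 + $23.36 + $68.72 + $13.74 + $68.72 + $32.89 = $752.37
Net pay = $1,374.37 − $752.37 = $622.00

$622.00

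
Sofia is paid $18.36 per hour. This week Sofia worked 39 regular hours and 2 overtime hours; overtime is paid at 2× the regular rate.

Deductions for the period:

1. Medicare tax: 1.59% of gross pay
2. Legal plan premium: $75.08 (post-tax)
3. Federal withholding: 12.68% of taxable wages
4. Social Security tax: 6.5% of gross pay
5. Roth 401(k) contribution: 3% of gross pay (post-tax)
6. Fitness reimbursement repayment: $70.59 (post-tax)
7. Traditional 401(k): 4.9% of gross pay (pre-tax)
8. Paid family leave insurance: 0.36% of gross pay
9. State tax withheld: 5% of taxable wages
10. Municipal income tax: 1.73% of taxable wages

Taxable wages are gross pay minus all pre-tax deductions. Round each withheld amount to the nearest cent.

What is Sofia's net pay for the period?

Regular pay: 39 × $18.36 = $716.04
Overtime pay: 2 × $18.36 × 2 = $73.44
Gross pay = $716.04 + $73.44 = $789.48
Traditional 401(k): $789.48 × 0.049 = $38.68
Taxable wages = $789.48 − $38.68 = $750.80
Municipal income tax: $750.80 × 0.0173 = $12.99
State tax withheld: $750.80 × 0.05 = $37.54
Federal withholding: $750.80 × 0.1268 = $95.20
Medicare tax: $789.48 × 0.0159 = $12.55
Paid family leave insurance: $789.48 × 0.0036 = $2.84
Social Security tax: $789.48 × 0.065 = $51.32
Legal plan premium: $75.08
Roth 401(k) contribution: $789.48 × 0.03 = $23.68
Fitness reimbursement repayment: $70.59
Total deductions = $38.68 + $12.99 + $37.54 + $95.20 + $12.55 + $2.84 + $51.32 + $75.08 + $23.68 + $70.59 = $420.47
Net pay = $789.48 − $420.47 = $369.01

$369.01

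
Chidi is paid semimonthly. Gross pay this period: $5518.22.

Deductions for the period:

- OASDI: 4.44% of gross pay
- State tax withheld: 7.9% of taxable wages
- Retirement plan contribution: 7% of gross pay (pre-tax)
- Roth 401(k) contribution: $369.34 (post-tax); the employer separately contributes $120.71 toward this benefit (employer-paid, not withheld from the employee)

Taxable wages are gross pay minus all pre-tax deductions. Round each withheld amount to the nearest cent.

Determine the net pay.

$4112.17

Retirement plan contribution: $5518.22 × 0.07 = $386.28
Taxable wages = $5518.22 − $386.28 = $5131.94
State tax withheld: $5131.94 × 0.079 = $405.42
OASDI: $5518.22 × 0.0444 = $245.01
Roth 401(k) contribution: $369.34
(Employer's $120.71 toward Roth 401(k) contribution is not withheld from the employee.)
Total deductions = $386.28 + $405.42 + $245.01 + $369.34 = $1406.05
Net pay = $5518.22 − $1406.05 = $4112.17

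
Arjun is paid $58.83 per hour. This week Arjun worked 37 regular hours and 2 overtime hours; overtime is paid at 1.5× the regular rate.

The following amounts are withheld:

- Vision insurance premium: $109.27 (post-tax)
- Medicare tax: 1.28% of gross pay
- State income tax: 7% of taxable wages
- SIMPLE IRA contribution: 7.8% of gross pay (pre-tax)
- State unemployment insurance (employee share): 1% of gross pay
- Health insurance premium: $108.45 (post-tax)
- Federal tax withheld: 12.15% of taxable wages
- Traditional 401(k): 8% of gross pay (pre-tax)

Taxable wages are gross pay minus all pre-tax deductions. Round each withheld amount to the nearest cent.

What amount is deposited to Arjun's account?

Regular pay: 37 × $58.83 = $2,176.71
Overtime pay: 2 × $58.83 × 1.5 = $176.49
Gross pay = $2,176.71 + $176.49 = $2,353.20
SIMPLE IRA contribution: $2,353.20 × 0.078 = $183.55
Traditional 401(k): $2,353.20 × 0.08 = $188.26
Pre-tax total = $183.55 + $188.26 = $371.81
Taxable wages = $2,353.20 − $371.81 = $1,981.39
State income tax: $1,981.39 × 0.07 = $138.70
Federal tax withheld: $1,981.39 × 0.1215 = $240.74
State unemployment insurance (employee share): $2,353.20 × 0.01 = $23.53
Medicare tax: $2,353.20 × 0.0128 = $30.12
Health insurance premium: $108.45
Vision insurance premium: $109.27
Total deductions = $183.55 + $188.26 + $138.70 + $240.74 + $23.53 + $30.12 + $108.45 + $109.27 = $1,022.62
Net pay = $2,353.20 − $1,022.62 = $1,330.58

$1,330.58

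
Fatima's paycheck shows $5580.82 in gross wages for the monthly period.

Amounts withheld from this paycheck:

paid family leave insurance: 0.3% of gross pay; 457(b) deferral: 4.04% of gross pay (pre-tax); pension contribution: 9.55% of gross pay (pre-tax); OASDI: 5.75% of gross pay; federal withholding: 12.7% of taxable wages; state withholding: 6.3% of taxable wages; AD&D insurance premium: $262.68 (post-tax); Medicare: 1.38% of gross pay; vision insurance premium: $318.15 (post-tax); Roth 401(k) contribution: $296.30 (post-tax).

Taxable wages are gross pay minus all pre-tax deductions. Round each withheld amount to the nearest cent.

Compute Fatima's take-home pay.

Pension contribution: $5580.82 × 0.0955 = $532.97
457(b) deferral: $5580.82 × 0.0404 = $225.47
Pre-tax total = $532.97 + $225.47 = $758.44
Taxable wages = $5580.82 − $758.44 = $4822.38
State withholding: $4822.38 × 0.063 = $303.81
Federal withholding: $4822.38 × 0.127 = $612.44
OASDI: $5580.82 × 0.0575 = $320.90
Medicare: $5580.82 × 0.0138 = $77.02
Paid family leave insurance: $5580.82 × 0.003 = $16.74
Vision insurance premium: $318.15
Roth 401(k) contribution: $296.30
AD&D insurance premium: $262.68
Total deductions = $532.97 + $225.47 + $303.81 + $612.44 + $320.90 + $77.02 + $16.74 + $318.15 + $296.30 + $262.68 = $2966.48
Net pay = $5580.82 − $2966.48 = $2614.34

$2614.34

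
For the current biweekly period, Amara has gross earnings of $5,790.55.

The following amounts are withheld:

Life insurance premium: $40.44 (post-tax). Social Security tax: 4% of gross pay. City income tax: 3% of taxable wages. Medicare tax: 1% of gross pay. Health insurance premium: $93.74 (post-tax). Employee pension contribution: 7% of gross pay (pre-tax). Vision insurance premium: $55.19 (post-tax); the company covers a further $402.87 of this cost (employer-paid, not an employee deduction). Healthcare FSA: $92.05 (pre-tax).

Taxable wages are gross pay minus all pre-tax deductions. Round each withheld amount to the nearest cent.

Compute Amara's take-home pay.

$4,655.47

Employee pension contribution: $5,790.55 × 0.07 = $405.34
Healthcare FSA: $92.05
Pre-tax total = $405.34 + $92.05 = $497.39
Taxable wages = $5,790.55 − $497.39 = $5,293.16
City income tax: $5,293.16 × 0.03 = $158.79
Medicare tax: $5,790.55 × 0.01 = $57.91
Social Security tax: $5,790.55 × 0.04 = $231.62
Health insurance premium: $93.74
Life insurance premium: $40.44
Vision insurance premium: $55.19
(Employer's $402.87 toward vision insurance premium is not withheld from the employee.)
Total deductions = $405.34 + $92.05 + $158.79 + $57.91 + $231.62 + $93.74 + $40.44 + $55.19 = $1,135.08
Net pay = $5,790.55 − $1,135.08 = $4,655.47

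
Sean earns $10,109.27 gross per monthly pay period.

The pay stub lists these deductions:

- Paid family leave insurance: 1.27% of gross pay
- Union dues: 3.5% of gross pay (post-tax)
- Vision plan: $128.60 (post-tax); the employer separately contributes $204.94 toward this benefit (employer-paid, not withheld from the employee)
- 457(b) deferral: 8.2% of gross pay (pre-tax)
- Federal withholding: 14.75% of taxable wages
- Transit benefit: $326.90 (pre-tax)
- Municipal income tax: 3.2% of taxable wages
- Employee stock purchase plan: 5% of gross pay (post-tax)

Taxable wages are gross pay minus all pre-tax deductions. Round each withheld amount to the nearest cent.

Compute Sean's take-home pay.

$6,230.00

Transit benefit: $326.90
457(b) deferral: $10,109.27 × 0.082 = $828.96
Pre-tax total = $326.90 + $828.96 = $1,155.86
Taxable wages = $10,109.27 − $1,155.86 = $8,953.41
Federal withholding: $8,953.41 × 0.1475 = $1,320.63
Municipal income tax: $8,953.41 × 0.032 = $286.51
Paid family leave insurance: $10,109.27 × 0.0127 = $128.39
Employee stock purchase plan: $10,109.27 × 0.05 = $505.46
Union dues: $10,109.27 × 0.035 = $353.82
Vision plan: $128.60
(Employer's $204.94 toward vision plan is not withheld from the employee.)
Total deductions = $326.90 + $828.96 + $1,320.63 + $286.51 + $128.39 + $505.46 + $353.82 + $128.60 = $3,879.27
Net pay = $10,109.27 − $3,879.27 = $6,230.00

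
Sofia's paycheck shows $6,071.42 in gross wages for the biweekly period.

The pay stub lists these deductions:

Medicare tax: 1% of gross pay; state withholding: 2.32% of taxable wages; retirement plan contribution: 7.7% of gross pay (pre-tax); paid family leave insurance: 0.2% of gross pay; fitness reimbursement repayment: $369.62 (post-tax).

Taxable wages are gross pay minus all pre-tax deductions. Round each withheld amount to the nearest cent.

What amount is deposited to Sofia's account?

Retirement plan contribution: $6,071.42 × 0.077 = $467.50
Taxable wages = $6,071.42 − $467.50 = $5,603.92
State withholding: $5,603.92 × 0.0232 = $130.01
Paid family leave insurance: $6,071.42 × 0.002 = $12.14
Medicare tax: $6,071.42 × 0.01 = $60.71
Fitness reimbursement repayment: $369.62
Total deductions = $467.50 + $130.01 + $12.14 + $60.71 + $369.62 = $1,039.98
Net pay = $6,071.42 − $1,039.98 = $5,031.44

$5,031.44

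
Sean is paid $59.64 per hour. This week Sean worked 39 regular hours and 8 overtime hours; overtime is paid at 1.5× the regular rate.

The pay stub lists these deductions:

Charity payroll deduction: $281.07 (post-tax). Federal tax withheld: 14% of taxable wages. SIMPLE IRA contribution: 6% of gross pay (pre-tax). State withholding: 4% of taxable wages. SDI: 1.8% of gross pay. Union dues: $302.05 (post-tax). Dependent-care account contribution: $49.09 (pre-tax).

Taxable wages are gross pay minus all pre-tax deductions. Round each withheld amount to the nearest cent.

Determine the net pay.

Regular pay: 39 × $59.64 = $2325.96
Overtime pay: 8 × $59.64 × 1.5 = $715.68
Gross pay = $2325.96 + $715.68 = $3041.64
Dependent-care account contribution: $49.09
SIMPLE IRA contribution: $3041.64 × 0.06 = $182.50
Pre-tax total = $49.09 + $182.50 = $231.59
Taxable wages = $3041.64 − $231.59 = $2810.05
Federal tax withheld: $2810.05 × 0.14 = $393.41
State withholding: $2810.05 × 0.04 = $112.40
SDI: $3041.64 × 0.018 = $54.75
Charity payroll deduction: $281.07
Union dues: $302.05
Total deductions = $49.09 + $182.50 + $393.41 + $112.40 + $54.75 + $281.07 + $302.05 = $1375.27
Net pay = $3041.64 − $1375.27 = $1666.37

$1666.37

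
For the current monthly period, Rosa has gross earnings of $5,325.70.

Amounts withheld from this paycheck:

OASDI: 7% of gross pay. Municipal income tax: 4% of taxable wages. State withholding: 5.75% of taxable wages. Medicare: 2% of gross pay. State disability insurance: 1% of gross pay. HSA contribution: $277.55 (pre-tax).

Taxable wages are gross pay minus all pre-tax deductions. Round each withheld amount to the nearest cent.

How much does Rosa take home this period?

HSA contribution: $277.55
Taxable wages = $5,325.70 − $277.55 = $5,048.15
State withholding: $5,048.15 × 0.0575 = $290.27
Municipal income tax: $5,048.15 × 0.04 = $201.93
OASDI: $5,325.70 × 0.07 = $372.80
Medicare: $5,325.70 × 0.02 = $106.51
State disability insurance: $5,325.70 × 0.01 = $53.26
Total deductions = $277.55 + $290.27 + $201.93 + $372.80 + $106.51 + $53.26 = $1,302.32
Net pay = $5,325.70 − $1,302.32 = $4,023.38

$4,023.38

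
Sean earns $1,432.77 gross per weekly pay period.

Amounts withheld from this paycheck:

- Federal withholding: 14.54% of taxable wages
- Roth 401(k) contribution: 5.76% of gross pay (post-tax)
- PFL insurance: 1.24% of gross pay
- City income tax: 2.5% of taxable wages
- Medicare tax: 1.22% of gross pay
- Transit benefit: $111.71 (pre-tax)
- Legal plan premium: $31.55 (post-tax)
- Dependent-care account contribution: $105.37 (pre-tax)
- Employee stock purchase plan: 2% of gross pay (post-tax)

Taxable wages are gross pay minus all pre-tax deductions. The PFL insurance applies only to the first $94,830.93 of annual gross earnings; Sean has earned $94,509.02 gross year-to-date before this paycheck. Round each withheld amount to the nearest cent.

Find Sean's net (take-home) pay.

Transit benefit: $111.71
Dependent-care account contribution: $105.37
Pre-tax total = $111.71 + $105.37 = $217.08
Taxable wages = $1,432.77 − $217.08 = $1,215.69
Federal withholding: $1,215.69 × 0.1454 = $176.76
City income tax: $1,215.69 × 0.025 = $30.39
Medicare tax: $1,432.77 × 0.0122 = $17.48
PFL insurance: only $94,830.93 − $94,509.02 = $321.91 of this check is subject → $321.91 × 0.0124 = $3.99
Employee stock purchase plan: $1,432.77 × 0.02 = $28.66
Legal plan premium: $31.55
Roth 401(k) contribution: $1,432.77 × 0.0576 = $82.53
Total deductions = $111.71 + $105.37 + $176.76 + $30.39 + $17.48 + $3.99 + $28.66 + $31.55 + $82.53 = $588.44
Net pay = $1,432.77 − $588.44 = $844.33

$844.33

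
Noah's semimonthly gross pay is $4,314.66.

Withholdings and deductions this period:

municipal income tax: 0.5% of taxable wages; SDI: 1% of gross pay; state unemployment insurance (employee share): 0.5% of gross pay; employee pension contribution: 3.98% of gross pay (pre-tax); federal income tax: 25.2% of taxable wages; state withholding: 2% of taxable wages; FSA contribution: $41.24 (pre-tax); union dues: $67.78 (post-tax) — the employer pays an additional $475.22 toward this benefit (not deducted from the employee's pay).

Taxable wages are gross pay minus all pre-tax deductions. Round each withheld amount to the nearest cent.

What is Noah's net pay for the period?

FSA contribution: $41.24
Employee pension contribution: $4,314.66 × 0.0398 = $171.72
Pre-tax total = $41.24 + $171.72 = $212.96
Taxable wages = $4,314.66 − $212.96 = $4,101.70
Municipal income tax: $4,101.70 × 0.005 = $20.51
Federal income tax: $4,101.70 × 0.252 = $1,033.63
State withholding: $4,101.70 × 0.02 = $82.03
State unemployment insurance (employee share): $4,314.66 × 0.005 = $21.57
SDI: $4,314.66 × 0.01 = $43.15
Union dues: $67.78
(Employer's $475.22 toward union dues is not withheld from the employee.)
Total deductions = $41.24 + $171.72 + $20.51 + $1,033.63 + $82.03 + $21.57 + $43.15 + $67.78 = $1,481.63
Net pay = $4,314.66 − $1,481.63 = $2,833.03

$2,833.03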